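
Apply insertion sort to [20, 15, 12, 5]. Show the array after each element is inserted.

First element 20 is already 'sorted'
Insert 15: shifted 1 elements -> [15, 20, 12, 5]
Insert 12: shifted 2 elements -> [12, 15, 20, 5]
Insert 5: shifted 3 elements -> [5, 12, 15, 20]


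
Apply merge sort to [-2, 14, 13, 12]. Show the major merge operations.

Divide and conquer:
  Merge [-2] + [14] -> [-2, 14]
  Merge [13] + [12] -> [12, 13]
  Merge [-2, 14] + [12, 13] -> [-2, 12, 13, 14]


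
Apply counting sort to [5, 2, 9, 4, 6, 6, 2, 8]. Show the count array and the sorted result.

Count array: [0, 0, 2, 0, 1, 1, 2, 0, 1, 1]
(count[i] = number of elements equal to i)
Cumulative count: [0, 0, 2, 2, 3, 4, 6, 6, 7, 8]
Sorted: [2, 2, 4, 5, 6, 6, 8, 9]


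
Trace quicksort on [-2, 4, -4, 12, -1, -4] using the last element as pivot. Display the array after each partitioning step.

Partition 1: pivot=-4 at index 1 -> [-4, -4, -2, 12, -1, 4]
Partition 2: pivot=4 at index 4 -> [-4, -4, -2, -1, 4, 12]
Partition 3: pivot=-1 at index 3 -> [-4, -4, -2, -1, 4, 12]


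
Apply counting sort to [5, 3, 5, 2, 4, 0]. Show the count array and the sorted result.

Count array: [1, 0, 1, 1, 1, 2]
(count[i] = number of elements equal to i)
Cumulative count: [1, 1, 2, 3, 4, 6]
Sorted: [0, 2, 3, 4, 5, 5]


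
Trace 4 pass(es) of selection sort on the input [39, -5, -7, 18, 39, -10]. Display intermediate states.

Pass 1: Select minimum -10 at index 5, swap -> [-10, -5, -7, 18, 39, 39]
Pass 2: Select minimum -7 at index 2, swap -> [-10, -7, -5, 18, 39, 39]
Pass 3: Select minimum -5 at index 2, swap -> [-10, -7, -5, 18, 39, 39]
Pass 4: Select minimum 18 at index 3, swap -> [-10, -7, -5, 18, 39, 39]


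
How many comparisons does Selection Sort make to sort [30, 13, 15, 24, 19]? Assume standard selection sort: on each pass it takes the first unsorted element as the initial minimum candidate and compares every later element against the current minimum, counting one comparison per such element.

Pass 1: scan indices 1..4 for the minimum = 4 comparison(s); min is 13, place at index 0 -> [13, 30, 15, 24, 19]
Pass 2: scan indices 2..4 for the minimum = 3 comparison(s); min is 15, place at index 1 -> [13, 15, 30, 24, 19]
Pass 3: scan indices 3..4 for the minimum = 2 comparison(s); min is 19, place at index 2 -> [13, 15, 19, 24, 30]
Pass 4: scan indices 4..4 for the minimum = 1 comparison(s); min is 24, place at index 3 -> [13, 15, 19, 24, 30]
Selection sort always scans the whole unsorted suffix, so the count is (n-1) + (n-2) + ... + 1 = n(n-1)/2 = 5*4/2 = 10 regardless of the input order.
Total comparisons: 4 + 3 + 2 + 1 = 10


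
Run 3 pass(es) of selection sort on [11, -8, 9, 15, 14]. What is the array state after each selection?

Pass 1: Select minimum -8 at index 1, swap -> [-8, 11, 9, 15, 14]
Pass 2: Select minimum 9 at index 2, swap -> [-8, 9, 11, 15, 14]
Pass 3: Select minimum 11 at index 2, swap -> [-8, 9, 11, 15, 14]


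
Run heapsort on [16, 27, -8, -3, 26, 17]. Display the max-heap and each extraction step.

Build heap: [27, 26, 17, -3, 16, -8]
Extract 27: [26, 16, 17, -3, -8, 27]
Extract 26: [17, 16, -8, -3, 26, 27]
Extract 17: [16, -3, -8, 17, 26, 27]
Extract 16: [-3, -8, 16, 17, 26, 27]
Extract -3: [-8, -3, 16, 17, 26, 27]


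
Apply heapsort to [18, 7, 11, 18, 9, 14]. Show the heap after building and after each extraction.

Build heap: [18, 18, 14, 7, 9, 11]
Extract 18: [18, 11, 14, 7, 9, 18]
Extract 18: [14, 11, 9, 7, 18, 18]
Extract 14: [11, 7, 9, 14, 18, 18]
Extract 11: [9, 7, 11, 14, 18, 18]
Extract 9: [7, 9, 11, 14, 18, 18]


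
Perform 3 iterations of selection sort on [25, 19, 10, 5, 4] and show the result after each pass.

Pass 1: Select minimum 4 at index 4, swap -> [4, 19, 10, 5, 25]
Pass 2: Select minimum 5 at index 3, swap -> [4, 5, 10, 19, 25]
Pass 3: Select minimum 10 at index 2, swap -> [4, 5, 10, 19, 25]


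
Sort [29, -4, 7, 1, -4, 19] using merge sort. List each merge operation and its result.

Divide and conquer:
  Merge [-4] + [7] -> [-4, 7]
  Merge [29] + [-4, 7] -> [-4, 7, 29]
  Merge [-4] + [19] -> [-4, 19]
  Merge [1] + [-4, 19] -> [-4, 1, 19]
  Merge [-4, 7, 29] + [-4, 1, 19] -> [-4, -4, 1, 7, 19, 29]


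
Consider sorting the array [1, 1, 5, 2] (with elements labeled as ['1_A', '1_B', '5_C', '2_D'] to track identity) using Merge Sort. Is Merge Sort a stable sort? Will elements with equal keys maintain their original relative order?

Trace Merge Sort on the labeled array (the key is the number; the letter only tracks identity):
  Merge [1_A] + [1_B] -> [1_A, 1_B]
  Merge [5_C] + [2_D] -> [2_D, 5_C]
  Merge [1_A, 1_B] + [2_D, 5_C] -> [1_A, 1_B, 2_D, 5_C]
Final order: [1_A, 1_B, 2_D, 5_C]
Equal keys:
  value 1: originally 1_A, 1_B; after sorting 1_A, 1_B -> order preserved
All equal keys kept their original relative order. Merge Sort is stable: when the heads of the two halves are equal the merge takes from the left half first.
Answer: Stable


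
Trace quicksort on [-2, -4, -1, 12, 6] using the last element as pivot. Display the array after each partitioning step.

Partition 1: pivot=6 at index 3 -> [-2, -4, -1, 6, 12]
Partition 2: pivot=-1 at index 2 -> [-2, -4, -1, 6, 12]
Partition 3: pivot=-4 at index 0 -> [-4, -2, -1, 6, 12]


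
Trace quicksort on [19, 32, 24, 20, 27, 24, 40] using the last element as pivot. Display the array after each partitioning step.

Partition 1: pivot=40 at index 6 -> [19, 32, 24, 20, 27, 24, 40]
Partition 2: pivot=24 at index 3 -> [19, 24, 20, 24, 27, 32, 40]
Partition 3: pivot=20 at index 1 -> [19, 20, 24, 24, 27, 32, 40]
Partition 4: pivot=32 at index 5 -> [19, 20, 24, 24, 27, 32, 40]


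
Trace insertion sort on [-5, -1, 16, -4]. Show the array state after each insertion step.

First element -5 is already 'sorted'
Insert -1: shifted 0 elements -> [-5, -1, 16, -4]
Insert 16: shifted 0 elements -> [-5, -1, 16, -4]
Insert -4: shifted 2 elements -> [-5, -4, -1, 16]


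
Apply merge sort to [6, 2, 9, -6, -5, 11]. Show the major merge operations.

Divide and conquer:
  Merge [2] + [9] -> [2, 9]
  Merge [6] + [2, 9] -> [2, 6, 9]
  Merge [-5] + [11] -> [-5, 11]
  Merge [-6] + [-5, 11] -> [-6, -5, 11]
  Merge [2, 6, 9] + [-6, -5, 11] -> [-6, -5, 2, 6, 9, 11]


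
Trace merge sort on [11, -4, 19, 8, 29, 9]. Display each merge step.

Divide and conquer:
  Merge [-4] + [19] -> [-4, 19]
  Merge [11] + [-4, 19] -> [-4, 11, 19]
  Merge [29] + [9] -> [9, 29]
  Merge [8] + [9, 29] -> [8, 9, 29]
  Merge [-4, 11, 19] + [8, 9, 29] -> [-4, 8, 9, 11, 19, 29]


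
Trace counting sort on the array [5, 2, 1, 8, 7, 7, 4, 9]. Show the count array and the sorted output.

Count array: [0, 1, 1, 0, 1, 1, 0, 2, 1, 1]
(count[i] = number of elements equal to i)
Cumulative count: [0, 1, 2, 2, 3, 4, 4, 6, 7, 8]
Sorted: [1, 2, 4, 5, 7, 7, 8, 9]


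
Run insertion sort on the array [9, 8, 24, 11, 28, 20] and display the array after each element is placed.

First element 9 is already 'sorted'
Insert 8: shifted 1 elements -> [8, 9, 24, 11, 28, 20]
Insert 24: shifted 0 elements -> [8, 9, 24, 11, 28, 20]
Insert 11: shifted 1 elements -> [8, 9, 11, 24, 28, 20]
Insert 28: shifted 0 elements -> [8, 9, 11, 24, 28, 20]
Insert 20: shifted 2 elements -> [8, 9, 11, 20, 24, 28]


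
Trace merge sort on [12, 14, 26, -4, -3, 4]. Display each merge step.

Divide and conquer:
  Merge [14] + [26] -> [14, 26]
  Merge [12] + [14, 26] -> [12, 14, 26]
  Merge [-3] + [4] -> [-3, 4]
  Merge [-4] + [-3, 4] -> [-4, -3, 4]
  Merge [12, 14, 26] + [-4, -3, 4] -> [-4, -3, 4, 12, 14, 26]


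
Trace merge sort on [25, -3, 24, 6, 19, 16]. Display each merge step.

Divide and conquer:
  Merge [-3] + [24] -> [-3, 24]
  Merge [25] + [-3, 24] -> [-3, 24, 25]
  Merge [19] + [16] -> [16, 19]
  Merge [6] + [16, 19] -> [6, 16, 19]
  Merge [-3, 24, 25] + [6, 16, 19] -> [-3, 6, 16, 19, 24, 25]


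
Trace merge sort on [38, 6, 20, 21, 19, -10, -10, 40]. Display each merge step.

Divide and conquer:
  Merge [38] + [6] -> [6, 38]
  Merge [20] + [21] -> [20, 21]
  Merge [6, 38] + [20, 21] -> [6, 20, 21, 38]
  Merge [19] + [-10] -> [-10, 19]
  Merge [-10] + [40] -> [-10, 40]
  Merge [-10, 19] + [-10, 40] -> [-10, -10, 19, 40]
  Merge [6, 20, 21, 38] + [-10, -10, 19, 40] -> [-10, -10, 6, 19, 20, 21, 38, 40]


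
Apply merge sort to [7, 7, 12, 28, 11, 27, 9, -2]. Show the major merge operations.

Divide and conquer:
  Merge [7] + [7] -> [7, 7]
  Merge [12] + [28] -> [12, 28]
  Merge [7, 7] + [12, 28] -> [7, 7, 12, 28]
  Merge [11] + [27] -> [11, 27]
  Merge [9] + [-2] -> [-2, 9]
  Merge [11, 27] + [-2, 9] -> [-2, 9, 11, 27]
  Merge [7, 7, 12, 28] + [-2, 9, 11, 27] -> [-2, 7, 7, 9, 11, 12, 27, 28]


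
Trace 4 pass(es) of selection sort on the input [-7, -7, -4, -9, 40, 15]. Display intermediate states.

Pass 1: Select minimum -9 at index 3, swap -> [-9, -7, -4, -7, 40, 15]
Pass 2: Select minimum -7 at index 1, swap -> [-9, -7, -4, -7, 40, 15]
Pass 3: Select minimum -7 at index 3, swap -> [-9, -7, -7, -4, 40, 15]
Pass 4: Select minimum -4 at index 3, swap -> [-9, -7, -7, -4, 40, 15]


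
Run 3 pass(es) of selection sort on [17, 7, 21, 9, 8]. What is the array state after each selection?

Pass 1: Select minimum 7 at index 1, swap -> [7, 17, 21, 9, 8]
Pass 2: Select minimum 8 at index 4, swap -> [7, 8, 21, 9, 17]
Pass 3: Select minimum 9 at index 3, swap -> [7, 8, 9, 21, 17]


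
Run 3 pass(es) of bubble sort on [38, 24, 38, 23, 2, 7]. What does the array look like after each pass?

After pass 1: [24, 38, 23, 2, 7, 38] (4 swaps)
After pass 2: [24, 23, 2, 7, 38, 38] (3 swaps)
After pass 3: [23, 2, 7, 24, 38, 38] (3 swaps)
Total swaps: 10


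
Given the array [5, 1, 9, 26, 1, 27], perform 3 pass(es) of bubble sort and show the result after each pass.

After pass 1: [1, 5, 9, 1, 26, 27] (2 swaps)
After pass 2: [1, 5, 1, 9, 26, 27] (1 swaps)
After pass 3: [1, 1, 5, 9, 26, 27] (1 swaps)
Total swaps: 4


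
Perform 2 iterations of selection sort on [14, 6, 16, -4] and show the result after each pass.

Pass 1: Select minimum -4 at index 3, swap -> [-4, 6, 16, 14]
Pass 2: Select minimum 6 at index 1, swap -> [-4, 6, 16, 14]


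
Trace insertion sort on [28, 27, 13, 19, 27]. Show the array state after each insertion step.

First element 28 is already 'sorted'
Insert 27: shifted 1 elements -> [27, 28, 13, 19, 27]
Insert 13: shifted 2 elements -> [13, 27, 28, 19, 27]
Insert 19: shifted 2 elements -> [13, 19, 27, 28, 27]
Insert 27: shifted 1 elements -> [13, 19, 27, 27, 28]


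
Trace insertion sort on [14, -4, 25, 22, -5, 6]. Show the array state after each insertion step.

First element 14 is already 'sorted'
Insert -4: shifted 1 elements -> [-4, 14, 25, 22, -5, 6]
Insert 25: shifted 0 elements -> [-4, 14, 25, 22, -5, 6]
Insert 22: shifted 1 elements -> [-4, 14, 22, 25, -5, 6]
Insert -5: shifted 4 elements -> [-5, -4, 14, 22, 25, 6]
Insert 6: shifted 3 elements -> [-5, -4, 6, 14, 22, 25]


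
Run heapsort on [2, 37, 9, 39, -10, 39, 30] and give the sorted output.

Build heap: [39, 37, 39, 2, -10, 9, 30]
Extract 39: [39, 37, 30, 2, -10, 9, 39]
Extract 39: [37, 9, 30, 2, -10, 39, 39]
Extract 37: [30, 9, -10, 2, 37, 39, 39]
Extract 30: [9, 2, -10, 30, 37, 39, 39]
Extract 9: [2, -10, 9, 30, 37, 39, 39]
Extract 2: [-10, 2, 9, 30, 37, 39, 39]


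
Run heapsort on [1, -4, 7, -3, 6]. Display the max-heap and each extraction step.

Build heap: [7, 6, 1, -3, -4]
Extract 7: [6, -3, 1, -4, 7]
Extract 6: [1, -3, -4, 6, 7]
Extract 1: [-3, -4, 1, 6, 7]
Extract -3: [-4, -3, 1, 6, 7]


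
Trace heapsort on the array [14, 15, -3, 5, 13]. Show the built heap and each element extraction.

Build heap: [15, 14, -3, 5, 13]
Extract 15: [14, 13, -3, 5, 15]
Extract 14: [13, 5, -3, 14, 15]
Extract 13: [5, -3, 13, 14, 15]
Extract 5: [-3, 5, 13, 14, 15]


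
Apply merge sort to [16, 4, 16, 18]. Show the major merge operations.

Divide and conquer:
  Merge [16] + [4] -> [4, 16]
  Merge [16] + [18] -> [16, 18]
  Merge [4, 16] + [16, 18] -> [4, 16, 16, 18]


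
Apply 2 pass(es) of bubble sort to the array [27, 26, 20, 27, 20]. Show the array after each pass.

After pass 1: [26, 20, 27, 20, 27] (3 swaps)
After pass 2: [20, 26, 20, 27, 27] (2 swaps)
Total swaps: 5


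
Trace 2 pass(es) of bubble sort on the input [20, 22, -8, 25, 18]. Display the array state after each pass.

After pass 1: [20, -8, 22, 18, 25] (2 swaps)
After pass 2: [-8, 20, 18, 22, 25] (2 swaps)
Total swaps: 4


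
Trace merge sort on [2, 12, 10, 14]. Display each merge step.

Divide and conquer:
  Merge [2] + [12] -> [2, 12]
  Merge [10] + [14] -> [10, 14]
  Merge [2, 12] + [10, 14] -> [2, 10, 12, 14]


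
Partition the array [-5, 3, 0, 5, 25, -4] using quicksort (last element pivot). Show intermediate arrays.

Partition 1: pivot=-4 at index 1 -> [-5, -4, 0, 5, 25, 3]
Partition 2: pivot=3 at index 3 -> [-5, -4, 0, 3, 25, 5]
Partition 3: pivot=5 at index 4 -> [-5, -4, 0, 3, 5, 25]


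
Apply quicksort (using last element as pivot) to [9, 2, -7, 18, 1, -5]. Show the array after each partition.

Partition 1: pivot=-5 at index 1 -> [-7, -5, 9, 18, 1, 2]
Partition 2: pivot=2 at index 3 -> [-7, -5, 1, 2, 9, 18]
Partition 3: pivot=18 at index 5 -> [-7, -5, 1, 2, 9, 18]


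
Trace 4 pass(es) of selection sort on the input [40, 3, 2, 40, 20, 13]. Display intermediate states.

Pass 1: Select minimum 2 at index 2, swap -> [2, 3, 40, 40, 20, 13]
Pass 2: Select minimum 3 at index 1, swap -> [2, 3, 40, 40, 20, 13]
Pass 3: Select minimum 13 at index 5, swap -> [2, 3, 13, 40, 20, 40]
Pass 4: Select minimum 20 at index 4, swap -> [2, 3, 13, 20, 40, 40]


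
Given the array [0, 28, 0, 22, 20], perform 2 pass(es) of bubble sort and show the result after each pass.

After pass 1: [0, 0, 22, 20, 28] (3 swaps)
After pass 2: [0, 0, 20, 22, 28] (1 swaps)
Total swaps: 4


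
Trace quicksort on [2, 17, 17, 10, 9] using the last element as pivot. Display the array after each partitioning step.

Partition 1: pivot=9 at index 1 -> [2, 9, 17, 10, 17]
Partition 2: pivot=17 at index 4 -> [2, 9, 17, 10, 17]
Partition 3: pivot=10 at index 2 -> [2, 9, 10, 17, 17]


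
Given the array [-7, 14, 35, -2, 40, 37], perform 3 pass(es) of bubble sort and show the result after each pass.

After pass 1: [-7, 14, -2, 35, 37, 40] (2 swaps)
After pass 2: [-7, -2, 14, 35, 37, 40] (1 swaps)
After pass 3: [-7, -2, 14, 35, 37, 40] (0 swaps)
Total swaps: 3


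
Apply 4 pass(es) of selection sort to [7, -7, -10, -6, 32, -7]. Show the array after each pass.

Pass 1: Select minimum -10 at index 2, swap -> [-10, -7, 7, -6, 32, -7]
Pass 2: Select minimum -7 at index 1, swap -> [-10, -7, 7, -6, 32, -7]
Pass 3: Select minimum -7 at index 5, swap -> [-10, -7, -7, -6, 32, 7]
Pass 4: Select minimum -6 at index 3, swap -> [-10, -7, -7, -6, 32, 7]


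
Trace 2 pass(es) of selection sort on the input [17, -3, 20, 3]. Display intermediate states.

Pass 1: Select minimum -3 at index 1, swap -> [-3, 17, 20, 3]
Pass 2: Select minimum 3 at index 3, swap -> [-3, 3, 20, 17]


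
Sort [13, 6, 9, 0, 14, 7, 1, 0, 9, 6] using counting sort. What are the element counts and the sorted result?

Count array: [2, 1, 0, 0, 0, 0, 2, 1, 0, 2, 0, 0, 0, 1, 1]
(count[i] = number of elements equal to i)
Cumulative count: [2, 3, 3, 3, 3, 3, 5, 6, 6, 8, 8, 8, 8, 9, 10]
Sorted: [0, 0, 1, 6, 6, 7, 9, 9, 13, 14]


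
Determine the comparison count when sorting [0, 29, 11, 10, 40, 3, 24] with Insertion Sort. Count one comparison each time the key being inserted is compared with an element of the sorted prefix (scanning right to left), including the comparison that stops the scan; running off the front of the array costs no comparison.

Insert 29: 0 <= 29 (stop) = 1 comparison(s) -> [0, 29, 11, 10, 40, 3, 24]
Insert 11: 29 > 11 (shift), 0 <= 11 (stop) = 2 comparison(s) -> [0, 11, 29, 10, 40, 3, 24]
Insert 10: 29 > 10 (shift), 11 > 10 (shift), 0 <= 10 (stop) = 3 comparison(s) -> [0, 10, 11, 29, 40, 3, 24]
Insert 40: 29 <= 40 (stop) = 1 comparison(s) -> [0, 10, 11, 29, 40, 3, 24]
Insert 3: 40 > 3 (shift), 29 > 3 (shift), 11 > 3 (shift), 10 > 3 (shift), 0 <= 3 (stop) = 5 comparison(s) -> [0, 3, 10, 11, 29, 40, 24]
Insert 24: 40 > 24 (shift), 29 > 24 (shift), 11 <= 24 (stop) = 3 comparison(s) -> [0, 3, 10, 11, 24, 29, 40]
Total comparisons: 1 + 2 + 3 + 1 + 5 + 3 = 15


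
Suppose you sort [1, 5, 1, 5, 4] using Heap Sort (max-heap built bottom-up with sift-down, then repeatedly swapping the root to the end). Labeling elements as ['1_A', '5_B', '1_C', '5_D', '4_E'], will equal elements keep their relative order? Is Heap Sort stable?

Trace Heap Sort on the labeled array (the key is the number; the letter only tracks identity):
  Build max-heap: [5_B, 5_D, 1_C, 1_A, 4_E]
  Swap root 5_B to index 4, re-heapify first 4 -> [5_D, 4_E, 1_C, 1_A, 5_B]
  Swap root 5_D to index 3, re-heapify first 3 -> [4_E, 1_A, 1_C, 5_D, 5_B]
  Swap root 4_E to index 2, re-heapify first 2 -> [1_C, 1_A, 4_E, 5_D, 5_B]
  Swap root 1_C to index 1, re-heapify first 1 -> [1_A, 1_C, 4_E, 5_D, 5_B]
Final order: [1_A, 1_C, 4_E, 5_D, 5_B]
Equal keys:
  value 1: originally 1_A, 1_C; after sorting 1_A, 1_C -> order preserved
  value 5: originally 5_B, 5_D; after sorting 5_D, 5_B -> order changed
Equal keys were reordered, so Heap Sort is not stable: heap construction and root-to-end swaps move elements without regard to the original order of equal keys. (One such input is enough; an unstable sort may happen to preserve order on other inputs, but it gives no guarantee.)
Answer: Not stable


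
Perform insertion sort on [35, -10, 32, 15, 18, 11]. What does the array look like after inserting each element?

First element 35 is already 'sorted'
Insert -10: shifted 1 elements -> [-10, 35, 32, 15, 18, 11]
Insert 32: shifted 1 elements -> [-10, 32, 35, 15, 18, 11]
Insert 15: shifted 2 elements -> [-10, 15, 32, 35, 18, 11]
Insert 18: shifted 2 elements -> [-10, 15, 18, 32, 35, 11]
Insert 11: shifted 4 elements -> [-10, 11, 15, 18, 32, 35]


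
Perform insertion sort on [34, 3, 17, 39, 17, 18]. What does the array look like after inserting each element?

First element 34 is already 'sorted'
Insert 3: shifted 1 elements -> [3, 34, 17, 39, 17, 18]
Insert 17: shifted 1 elements -> [3, 17, 34, 39, 17, 18]
Insert 39: shifted 0 elements -> [3, 17, 34, 39, 17, 18]
Insert 17: shifted 2 elements -> [3, 17, 17, 34, 39, 18]
Insert 18: shifted 2 elements -> [3, 17, 17, 18, 34, 39]


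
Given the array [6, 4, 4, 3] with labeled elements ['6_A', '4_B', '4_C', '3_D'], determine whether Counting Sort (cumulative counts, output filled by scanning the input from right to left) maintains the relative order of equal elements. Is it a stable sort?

Trace Counting Sort on the labeled array (the key is the number; the letter only tracks identity):
  Counts for values 0..6: [0, 0, 0, 1, 2, 0, 1]
  Cumulative counts: [0, 0, 0, 1, 3, 3, 4]
  Scan right to left: place 3_D at output index 0
  Scan right to left: place 4_C at output index 2
  Scan right to left: place 4_B at output index 1
  Scan right to left: place 6_A at output index 3
  Output: [3_D, 4_B, 4_C, 6_A]
Equal keys:
  value 4: originally 4_B, 4_C; after sorting 4_B, 4_C -> order preserved
All equal keys kept their original relative order. Counting Sort is stable: scanning the input right to left with decreasing cumulative counts places later duplicates at later output positions.
Answer: Stable


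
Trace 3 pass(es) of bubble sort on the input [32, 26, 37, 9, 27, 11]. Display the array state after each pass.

After pass 1: [26, 32, 9, 27, 11, 37] (4 swaps)
After pass 2: [26, 9, 27, 11, 32, 37] (3 swaps)
After pass 3: [9, 26, 11, 27, 32, 37] (2 swaps)
Total swaps: 9


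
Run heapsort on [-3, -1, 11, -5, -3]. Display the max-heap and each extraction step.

Build heap: [11, -1, -3, -5, -3]
Extract 11: [-1, -3, -3, -5, 11]
Extract -1: [-3, -5, -3, -1, 11]
Extract -3: [-3, -5, -3, -1, 11]
Extract -3: [-5, -3, -3, -1, 11]


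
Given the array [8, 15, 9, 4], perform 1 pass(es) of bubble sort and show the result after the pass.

After pass 1: [8, 9, 4, 15] (2 swaps)
Total swaps: 2


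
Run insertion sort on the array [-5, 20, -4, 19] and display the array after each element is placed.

First element -5 is already 'sorted'
Insert 20: shifted 0 elements -> [-5, 20, -4, 19]
Insert -4: shifted 1 elements -> [-5, -4, 20, 19]
Insert 19: shifted 1 elements -> [-5, -4, 19, 20]


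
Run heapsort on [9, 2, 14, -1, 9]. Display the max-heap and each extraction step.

Build heap: [14, 9, 9, -1, 2]
Extract 14: [9, 2, 9, -1, 14]
Extract 9: [9, 2, -1, 9, 14]
Extract 9: [2, -1, 9, 9, 14]
Extract 2: [-1, 2, 9, 9, 14]


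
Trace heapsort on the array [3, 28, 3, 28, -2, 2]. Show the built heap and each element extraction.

Build heap: [28, 28, 3, 3, -2, 2]
Extract 28: [28, 3, 3, 2, -2, 28]
Extract 28: [3, 2, 3, -2, 28, 28]
Extract 3: [3, 2, -2, 3, 28, 28]
Extract 3: [2, -2, 3, 3, 28, 28]
Extract 2: [-2, 2, 3, 3, 28, 28]


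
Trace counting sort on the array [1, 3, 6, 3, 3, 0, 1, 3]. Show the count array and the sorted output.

Count array: [1, 2, 0, 4, 0, 0, 1]
(count[i] = number of elements equal to i)
Cumulative count: [1, 3, 3, 7, 7, 7, 8]
Sorted: [0, 1, 1, 3, 3, 3, 3, 6]


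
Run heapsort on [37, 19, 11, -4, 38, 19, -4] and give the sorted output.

Build heap: [38, 37, 19, -4, 19, 11, -4]
Extract 38: [37, 19, 19, -4, -4, 11, 38]
Extract 37: [19, 11, 19, -4, -4, 37, 38]
Extract 19: [19, 11, -4, -4, 19, 37, 38]
Extract 19: [11, -4, -4, 19, 19, 37, 38]
Extract 11: [-4, -4, 11, 19, 19, 37, 38]
Extract -4: [-4, -4, 11, 19, 19, 37, 38]


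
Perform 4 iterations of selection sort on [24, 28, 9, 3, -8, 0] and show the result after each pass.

Pass 1: Select minimum -8 at index 4, swap -> [-8, 28, 9, 3, 24, 0]
Pass 2: Select minimum 0 at index 5, swap -> [-8, 0, 9, 3, 24, 28]
Pass 3: Select minimum 3 at index 3, swap -> [-8, 0, 3, 9, 24, 28]
Pass 4: Select minimum 9 at index 3, swap -> [-8, 0, 3, 9, 24, 28]


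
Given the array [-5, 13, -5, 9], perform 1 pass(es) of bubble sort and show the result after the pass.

After pass 1: [-5, -5, 9, 13] (2 swaps)
Total swaps: 2


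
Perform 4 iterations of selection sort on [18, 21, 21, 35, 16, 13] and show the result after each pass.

Pass 1: Select minimum 13 at index 5, swap -> [13, 21, 21, 35, 16, 18]
Pass 2: Select minimum 16 at index 4, swap -> [13, 16, 21, 35, 21, 18]
Pass 3: Select minimum 18 at index 5, swap -> [13, 16, 18, 35, 21, 21]
Pass 4: Select minimum 21 at index 4, swap -> [13, 16, 18, 21, 35, 21]


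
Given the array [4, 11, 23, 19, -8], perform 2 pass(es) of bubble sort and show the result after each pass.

After pass 1: [4, 11, 19, -8, 23] (2 swaps)
After pass 2: [4, 11, -8, 19, 23] (1 swaps)
Total swaps: 3


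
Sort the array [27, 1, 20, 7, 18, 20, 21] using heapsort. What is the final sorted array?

Build heap: [27, 18, 21, 7, 1, 20, 20]
Extract 27: [21, 18, 20, 7, 1, 20, 27]
Extract 21: [20, 18, 20, 7, 1, 21, 27]
Extract 20: [20, 18, 1, 7, 20, 21, 27]
Extract 20: [18, 7, 1, 20, 20, 21, 27]
Extract 18: [7, 1, 18, 20, 20, 21, 27]
Extract 7: [1, 7, 18, 20, 20, 21, 27]


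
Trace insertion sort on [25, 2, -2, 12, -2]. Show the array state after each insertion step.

First element 25 is already 'sorted'
Insert 2: shifted 1 elements -> [2, 25, -2, 12, -2]
Insert -2: shifted 2 elements -> [-2, 2, 25, 12, -2]
Insert 12: shifted 1 elements -> [-2, 2, 12, 25, -2]
Insert -2: shifted 3 elements -> [-2, -2, 2, 12, 25]


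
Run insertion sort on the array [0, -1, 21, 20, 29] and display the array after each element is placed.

First element 0 is already 'sorted'
Insert -1: shifted 1 elements -> [-1, 0, 21, 20, 29]
Insert 21: shifted 0 elements -> [-1, 0, 21, 20, 29]
Insert 20: shifted 1 elements -> [-1, 0, 20, 21, 29]
Insert 29: shifted 0 elements -> [-1, 0, 20, 21, 29]


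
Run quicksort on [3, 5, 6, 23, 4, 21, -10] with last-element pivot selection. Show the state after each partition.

Partition 1: pivot=-10 at index 0 -> [-10, 5, 6, 23, 4, 21, 3]
Partition 2: pivot=3 at index 1 -> [-10, 3, 6, 23, 4, 21, 5]
Partition 3: pivot=5 at index 3 -> [-10, 3, 4, 5, 6, 21, 23]
Partition 4: pivot=23 at index 6 -> [-10, 3, 4, 5, 6, 21, 23]
Partition 5: pivot=21 at index 5 -> [-10, 3, 4, 5, 6, 21, 23]


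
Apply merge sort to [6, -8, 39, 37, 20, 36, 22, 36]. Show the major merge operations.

Divide and conquer:
  Merge [6] + [-8] -> [-8, 6]
  Merge [39] + [37] -> [37, 39]
  Merge [-8, 6] + [37, 39] -> [-8, 6, 37, 39]
  Merge [20] + [36] -> [20, 36]
  Merge [22] + [36] -> [22, 36]
  Merge [20, 36] + [22, 36] -> [20, 22, 36, 36]
  Merge [-8, 6, 37, 39] + [20, 22, 36, 36] -> [-8, 6, 20, 22, 36, 36, 37, 39]


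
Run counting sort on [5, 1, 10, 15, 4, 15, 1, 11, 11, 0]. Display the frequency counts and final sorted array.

Count array: [1, 2, 0, 0, 1, 1, 0, 0, 0, 0, 1, 2, 0, 0, 0, 2]
(count[i] = number of elements equal to i)
Cumulative count: [1, 3, 3, 3, 4, 5, 5, 5, 5, 5, 6, 8, 8, 8, 8, 10]
Sorted: [0, 1, 1, 4, 5, 10, 11, 11, 15, 15]


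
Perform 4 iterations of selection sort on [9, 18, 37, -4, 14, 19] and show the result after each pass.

Pass 1: Select minimum -4 at index 3, swap -> [-4, 18, 37, 9, 14, 19]
Pass 2: Select minimum 9 at index 3, swap -> [-4, 9, 37, 18, 14, 19]
Pass 3: Select minimum 14 at index 4, swap -> [-4, 9, 14, 18, 37, 19]
Pass 4: Select minimum 18 at index 3, swap -> [-4, 9, 14, 18, 37, 19]


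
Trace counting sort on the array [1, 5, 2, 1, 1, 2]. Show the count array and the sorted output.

Count array: [0, 3, 2, 0, 0, 1]
(count[i] = number of elements equal to i)
Cumulative count: [0, 3, 5, 5, 5, 6]
Sorted: [1, 1, 1, 2, 2, 5]


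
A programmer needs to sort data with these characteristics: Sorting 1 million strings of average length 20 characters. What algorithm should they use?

Best choice: MSD radix sort or Mergesort
Reason: MSD radix sort is a non-comparison sort that buckets the strings by successive character positions, running in time proportional to the total number of characters examined rather than O(n log n) string comparisons; mergesort is a stable O(n log n)-comparison alternative that works for arbitrary variable-length keys


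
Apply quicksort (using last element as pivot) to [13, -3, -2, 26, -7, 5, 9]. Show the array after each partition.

Partition 1: pivot=9 at index 4 -> [-3, -2, -7, 5, 9, 26, 13]
Partition 2: pivot=5 at index 3 -> [-3, -2, -7, 5, 9, 26, 13]
Partition 3: pivot=-7 at index 0 -> [-7, -2, -3, 5, 9, 26, 13]
Partition 4: pivot=-3 at index 1 -> [-7, -3, -2, 5, 9, 26, 13]
Partition 5: pivot=13 at index 5 -> [-7, -3, -2, 5, 9, 13, 26]


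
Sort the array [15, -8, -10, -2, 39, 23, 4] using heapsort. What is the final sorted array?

Build heap: [39, 15, 23, -2, -8, -10, 4]
Extract 39: [23, 15, 4, -2, -8, -10, 39]
Extract 23: [15, -2, 4, -10, -8, 23, 39]
Extract 15: [4, -2, -8, -10, 15, 23, 39]
Extract 4: [-2, -10, -8, 4, 15, 23, 39]
Extract -2: [-8, -10, -2, 4, 15, 23, 39]
Extract -8: [-10, -8, -2, 4, 15, 23, 39]


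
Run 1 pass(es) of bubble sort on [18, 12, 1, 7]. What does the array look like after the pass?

After pass 1: [12, 1, 7, 18] (3 swaps)
Total swaps: 3


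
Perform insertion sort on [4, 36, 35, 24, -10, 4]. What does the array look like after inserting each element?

First element 4 is already 'sorted'
Insert 36: shifted 0 elements -> [4, 36, 35, 24, -10, 4]
Insert 35: shifted 1 elements -> [4, 35, 36, 24, -10, 4]
Insert 24: shifted 2 elements -> [4, 24, 35, 36, -10, 4]
Insert -10: shifted 4 elements -> [-10, 4, 24, 35, 36, 4]
Insert 4: shifted 3 elements -> [-10, 4, 4, 24, 35, 36]


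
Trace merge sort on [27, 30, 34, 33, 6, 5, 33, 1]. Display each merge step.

Divide and conquer:
  Merge [27] + [30] -> [27, 30]
  Merge [34] + [33] -> [33, 34]
  Merge [27, 30] + [33, 34] -> [27, 30, 33, 34]
  Merge [6] + [5] -> [5, 6]
  Merge [33] + [1] -> [1, 33]
  Merge [5, 6] + [1, 33] -> [1, 5, 6, 33]
  Merge [27, 30, 33, 34] + [1, 5, 6, 33] -> [1, 5, 6, 27, 30, 33, 33, 34]


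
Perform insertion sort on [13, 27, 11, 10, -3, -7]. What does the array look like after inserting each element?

First element 13 is already 'sorted'
Insert 27: shifted 0 elements -> [13, 27, 11, 10, -3, -7]
Insert 11: shifted 2 elements -> [11, 13, 27, 10, -3, -7]
Insert 10: shifted 3 elements -> [10, 11, 13, 27, -3, -7]
Insert -3: shifted 4 elements -> [-3, 10, 11, 13, 27, -7]
Insert -7: shifted 5 elements -> [-7, -3, 10, 11, 13, 27]


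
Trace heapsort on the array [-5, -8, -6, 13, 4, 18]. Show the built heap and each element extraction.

Build heap: [18, 13, -5, -8, 4, -6]
Extract 18: [13, 4, -5, -8, -6, 18]
Extract 13: [4, -6, -5, -8, 13, 18]
Extract 4: [-5, -6, -8, 4, 13, 18]
Extract -5: [-6, -8, -5, 4, 13, 18]
Extract -6: [-8, -6, -5, 4, 13, 18]


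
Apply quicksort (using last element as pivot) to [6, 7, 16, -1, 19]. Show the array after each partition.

Partition 1: pivot=19 at index 4 -> [6, 7, 16, -1, 19]
Partition 2: pivot=-1 at index 0 -> [-1, 7, 16, 6, 19]
Partition 3: pivot=6 at index 1 -> [-1, 6, 16, 7, 19]
Partition 4: pivot=7 at index 2 -> [-1, 6, 7, 16, 19]


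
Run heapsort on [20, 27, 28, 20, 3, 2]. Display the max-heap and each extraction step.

Build heap: [28, 27, 20, 20, 3, 2]
Extract 28: [27, 20, 20, 2, 3, 28]
Extract 27: [20, 3, 20, 2, 27, 28]
Extract 20: [20, 3, 2, 20, 27, 28]
Extract 20: [3, 2, 20, 20, 27, 28]
Extract 3: [2, 3, 20, 20, 27, 28]


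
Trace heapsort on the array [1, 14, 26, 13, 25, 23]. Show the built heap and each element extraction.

Build heap: [26, 25, 23, 13, 14, 1]
Extract 26: [25, 14, 23, 13, 1, 26]
Extract 25: [23, 14, 1, 13, 25, 26]
Extract 23: [14, 13, 1, 23, 25, 26]
Extract 14: [13, 1, 14, 23, 25, 26]
Extract 13: [1, 13, 14, 23, 25, 26]


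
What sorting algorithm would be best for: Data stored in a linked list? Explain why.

Best choice: Merge sort
Reason: Merge sort doesn't require random access; can be done in O(1) extra space for linked lists


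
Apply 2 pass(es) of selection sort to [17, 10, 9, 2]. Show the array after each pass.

Pass 1: Select minimum 2 at index 3, swap -> [2, 10, 9, 17]
Pass 2: Select minimum 9 at index 2, swap -> [2, 9, 10, 17]


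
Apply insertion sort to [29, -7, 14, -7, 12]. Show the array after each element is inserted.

First element 29 is already 'sorted'
Insert -7: shifted 1 elements -> [-7, 29, 14, -7, 12]
Insert 14: shifted 1 elements -> [-7, 14, 29, -7, 12]
Insert -7: shifted 2 elements -> [-7, -7, 14, 29, 12]
Insert 12: shifted 2 elements -> [-7, -7, 12, 14, 29]


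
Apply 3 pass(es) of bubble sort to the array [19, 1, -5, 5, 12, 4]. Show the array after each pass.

After pass 1: [1, -5, 5, 12, 4, 19] (5 swaps)
After pass 2: [-5, 1, 5, 4, 12, 19] (2 swaps)
After pass 3: [-5, 1, 4, 5, 12, 19] (1 swaps)
Total swaps: 8


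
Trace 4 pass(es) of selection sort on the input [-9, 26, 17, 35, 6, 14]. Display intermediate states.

Pass 1: Select minimum -9 at index 0, swap -> [-9, 26, 17, 35, 6, 14]
Pass 2: Select minimum 6 at index 4, swap -> [-9, 6, 17, 35, 26, 14]
Pass 3: Select minimum 14 at index 5, swap -> [-9, 6, 14, 35, 26, 17]
Pass 4: Select minimum 17 at index 5, swap -> [-9, 6, 14, 17, 26, 35]


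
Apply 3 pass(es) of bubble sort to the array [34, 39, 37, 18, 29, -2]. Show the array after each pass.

After pass 1: [34, 37, 18, 29, -2, 39] (4 swaps)
After pass 2: [34, 18, 29, -2, 37, 39] (3 swaps)
After pass 3: [18, 29, -2, 34, 37, 39] (3 swaps)
Total swaps: 10


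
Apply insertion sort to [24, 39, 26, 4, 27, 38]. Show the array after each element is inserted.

First element 24 is already 'sorted'
Insert 39: shifted 0 elements -> [24, 39, 26, 4, 27, 38]
Insert 26: shifted 1 elements -> [24, 26, 39, 4, 27, 38]
Insert 4: shifted 3 elements -> [4, 24, 26, 39, 27, 38]
Insert 27: shifted 1 elements -> [4, 24, 26, 27, 39, 38]
Insert 38: shifted 1 elements -> [4, 24, 26, 27, 38, 39]


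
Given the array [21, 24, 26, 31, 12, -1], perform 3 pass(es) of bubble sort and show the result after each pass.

After pass 1: [21, 24, 26, 12, -1, 31] (2 swaps)
After pass 2: [21, 24, 12, -1, 26, 31] (2 swaps)
After pass 3: [21, 12, -1, 24, 26, 31] (2 swaps)
Total swaps: 6


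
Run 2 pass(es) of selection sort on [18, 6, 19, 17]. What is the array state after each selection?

Pass 1: Select minimum 6 at index 1, swap -> [6, 18, 19, 17]
Pass 2: Select minimum 17 at index 3, swap -> [6, 17, 19, 18]


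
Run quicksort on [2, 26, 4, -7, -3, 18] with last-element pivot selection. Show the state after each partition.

Partition 1: pivot=18 at index 4 -> [2, 4, -7, -3, 18, 26]
Partition 2: pivot=-3 at index 1 -> [-7, -3, 2, 4, 18, 26]
Partition 3: pivot=4 at index 3 -> [-7, -3, 2, 4, 18, 26]


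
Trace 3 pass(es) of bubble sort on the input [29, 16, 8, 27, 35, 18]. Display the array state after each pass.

After pass 1: [16, 8, 27, 29, 18, 35] (4 swaps)
After pass 2: [8, 16, 27, 18, 29, 35] (2 swaps)
After pass 3: [8, 16, 18, 27, 29, 35] (1 swaps)
Total swaps: 7


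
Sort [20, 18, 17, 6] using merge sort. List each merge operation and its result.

Divide and conquer:
  Merge [20] + [18] -> [18, 20]
  Merge [17] + [6] -> [6, 17]
  Merge [18, 20] + [6, 17] -> [6, 17, 18, 20]


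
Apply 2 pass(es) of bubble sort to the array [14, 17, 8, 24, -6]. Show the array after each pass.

After pass 1: [14, 8, 17, -6, 24] (2 swaps)
After pass 2: [8, 14, -6, 17, 24] (2 swaps)
Total swaps: 4


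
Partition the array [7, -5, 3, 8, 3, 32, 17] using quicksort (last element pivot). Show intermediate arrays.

Partition 1: pivot=17 at index 5 -> [7, -5, 3, 8, 3, 17, 32]
Partition 2: pivot=3 at index 2 -> [-5, 3, 3, 8, 7, 17, 32]
Partition 3: pivot=3 at index 1 -> [-5, 3, 3, 8, 7, 17, 32]
Partition 4: pivot=7 at index 3 -> [-5, 3, 3, 7, 8, 17, 32]


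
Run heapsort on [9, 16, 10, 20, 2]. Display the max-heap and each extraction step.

Build heap: [20, 16, 10, 9, 2]
Extract 20: [16, 9, 10, 2, 20]
Extract 16: [10, 9, 2, 16, 20]
Extract 10: [9, 2, 10, 16, 20]
Extract 9: [2, 9, 10, 16, 20]


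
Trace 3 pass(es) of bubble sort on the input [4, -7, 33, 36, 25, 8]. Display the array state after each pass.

After pass 1: [-7, 4, 33, 25, 8, 36] (3 swaps)
After pass 2: [-7, 4, 25, 8, 33, 36] (2 swaps)
After pass 3: [-7, 4, 8, 25, 33, 36] (1 swaps)
Total swaps: 6


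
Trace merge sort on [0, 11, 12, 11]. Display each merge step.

Divide and conquer:
  Merge [0] + [11] -> [0, 11]
  Merge [12] + [11] -> [11, 12]
  Merge [0, 11] + [11, 12] -> [0, 11, 11, 12]


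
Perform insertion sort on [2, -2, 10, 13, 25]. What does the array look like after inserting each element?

First element 2 is already 'sorted'
Insert -2: shifted 1 elements -> [-2, 2, 10, 13, 25]
Insert 10: shifted 0 elements -> [-2, 2, 10, 13, 25]
Insert 13: shifted 0 elements -> [-2, 2, 10, 13, 25]
Insert 25: shifted 0 elements -> [-2, 2, 10, 13, 25]


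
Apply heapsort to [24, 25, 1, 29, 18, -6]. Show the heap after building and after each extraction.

Build heap: [29, 25, 1, 24, 18, -6]
Extract 29: [25, 24, 1, -6, 18, 29]
Extract 25: [24, 18, 1, -6, 25, 29]
Extract 24: [18, -6, 1, 24, 25, 29]
Extract 18: [1, -6, 18, 24, 25, 29]
Extract 1: [-6, 1, 18, 24, 25, 29]


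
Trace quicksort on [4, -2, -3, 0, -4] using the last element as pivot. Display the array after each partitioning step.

Partition 1: pivot=-4 at index 0 -> [-4, -2, -3, 0, 4]
Partition 2: pivot=4 at index 4 -> [-4, -2, -3, 0, 4]
Partition 3: pivot=0 at index 3 -> [-4, -2, -3, 0, 4]
Partition 4: pivot=-3 at index 1 -> [-4, -3, -2, 0, 4]


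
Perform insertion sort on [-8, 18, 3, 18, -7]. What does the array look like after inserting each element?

First element -8 is already 'sorted'
Insert 18: shifted 0 elements -> [-8, 18, 3, 18, -7]
Insert 3: shifted 1 elements -> [-8, 3, 18, 18, -7]
Insert 18: shifted 0 elements -> [-8, 3, 18, 18, -7]
Insert -7: shifted 3 elements -> [-8, -7, 3, 18, 18]


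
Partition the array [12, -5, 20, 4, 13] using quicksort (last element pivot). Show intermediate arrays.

Partition 1: pivot=13 at index 3 -> [12, -5, 4, 13, 20]
Partition 2: pivot=4 at index 1 -> [-5, 4, 12, 13, 20]


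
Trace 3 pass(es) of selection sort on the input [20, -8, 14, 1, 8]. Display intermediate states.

Pass 1: Select minimum -8 at index 1, swap -> [-8, 20, 14, 1, 8]
Pass 2: Select minimum 1 at index 3, swap -> [-8, 1, 14, 20, 8]
Pass 3: Select minimum 8 at index 4, swap -> [-8, 1, 8, 20, 14]


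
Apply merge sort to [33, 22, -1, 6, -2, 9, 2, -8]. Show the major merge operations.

Divide and conquer:
  Merge [33] + [22] -> [22, 33]
  Merge [-1] + [6] -> [-1, 6]
  Merge [22, 33] + [-1, 6] -> [-1, 6, 22, 33]
  Merge [-2] + [9] -> [-2, 9]
  Merge [2] + [-8] -> [-8, 2]
  Merge [-2, 9] + [-8, 2] -> [-8, -2, 2, 9]
  Merge [-1, 6, 22, 33] + [-8, -2, 2, 9] -> [-8, -2, -1, 2, 6, 9, 22, 33]


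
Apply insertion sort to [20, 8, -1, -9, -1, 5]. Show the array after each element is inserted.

First element 20 is already 'sorted'
Insert 8: shifted 1 elements -> [8, 20, -1, -9, -1, 5]
Insert -1: shifted 2 elements -> [-1, 8, 20, -9, -1, 5]
Insert -9: shifted 3 elements -> [-9, -1, 8, 20, -1, 5]
Insert -1: shifted 2 elements -> [-9, -1, -1, 8, 20, 5]
Insert 5: shifted 2 elements -> [-9, -1, -1, 5, 8, 20]


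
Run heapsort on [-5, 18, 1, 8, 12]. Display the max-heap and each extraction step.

Build heap: [18, 12, 1, 8, -5]
Extract 18: [12, 8, 1, -5, 18]
Extract 12: [8, -5, 1, 12, 18]
Extract 8: [1, -5, 8, 12, 18]
Extract 1: [-5, 1, 8, 12, 18]


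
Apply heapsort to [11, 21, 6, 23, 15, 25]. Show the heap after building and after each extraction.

Build heap: [25, 23, 11, 21, 15, 6]
Extract 25: [23, 21, 11, 6, 15, 25]
Extract 23: [21, 15, 11, 6, 23, 25]
Extract 21: [15, 6, 11, 21, 23, 25]
Extract 15: [11, 6, 15, 21, 23, 25]
Extract 11: [6, 11, 15, 21, 23, 25]


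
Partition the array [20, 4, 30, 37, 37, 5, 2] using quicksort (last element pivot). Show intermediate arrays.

Partition 1: pivot=2 at index 0 -> [2, 4, 30, 37, 37, 5, 20]
Partition 2: pivot=20 at index 3 -> [2, 4, 5, 20, 37, 30, 37]
Partition 3: pivot=5 at index 2 -> [2, 4, 5, 20, 37, 30, 37]
Partition 4: pivot=37 at index 6 -> [2, 4, 5, 20, 37, 30, 37]
Partition 5: pivot=30 at index 4 -> [2, 4, 5, 20, 30, 37, 37]


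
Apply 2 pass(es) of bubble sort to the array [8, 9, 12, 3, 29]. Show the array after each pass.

After pass 1: [8, 9, 3, 12, 29] (1 swaps)
After pass 2: [8, 3, 9, 12, 29] (1 swaps)
Total swaps: 2


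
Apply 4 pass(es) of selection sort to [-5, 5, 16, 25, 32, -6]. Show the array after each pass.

Pass 1: Select minimum -6 at index 5, swap -> [-6, 5, 16, 25, 32, -5]
Pass 2: Select minimum -5 at index 5, swap -> [-6, -5, 16, 25, 32, 5]
Pass 3: Select minimum 5 at index 5, swap -> [-6, -5, 5, 25, 32, 16]
Pass 4: Select minimum 16 at index 5, swap -> [-6, -5, 5, 16, 32, 25]


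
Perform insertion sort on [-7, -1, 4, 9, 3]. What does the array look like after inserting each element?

First element -7 is already 'sorted'
Insert -1: shifted 0 elements -> [-7, -1, 4, 9, 3]
Insert 4: shifted 0 elements -> [-7, -1, 4, 9, 3]
Insert 9: shifted 0 elements -> [-7, -1, 4, 9, 3]
Insert 3: shifted 2 elements -> [-7, -1, 3, 4, 9]


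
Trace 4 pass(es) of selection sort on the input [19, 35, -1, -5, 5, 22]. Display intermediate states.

Pass 1: Select minimum -5 at index 3, swap -> [-5, 35, -1, 19, 5, 22]
Pass 2: Select minimum -1 at index 2, swap -> [-5, -1, 35, 19, 5, 22]
Pass 3: Select minimum 5 at index 4, swap -> [-5, -1, 5, 19, 35, 22]
Pass 4: Select minimum 19 at index 3, swap -> [-5, -1, 5, 19, 35, 22]


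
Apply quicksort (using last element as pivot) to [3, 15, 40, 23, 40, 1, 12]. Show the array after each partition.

Partition 1: pivot=12 at index 2 -> [3, 1, 12, 23, 40, 15, 40]
Partition 2: pivot=1 at index 0 -> [1, 3, 12, 23, 40, 15, 40]
Partition 3: pivot=40 at index 6 -> [1, 3, 12, 23, 40, 15, 40]
Partition 4: pivot=15 at index 3 -> [1, 3, 12, 15, 40, 23, 40]
Partition 5: pivot=23 at index 4 -> [1, 3, 12, 15, 23, 40, 40]
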